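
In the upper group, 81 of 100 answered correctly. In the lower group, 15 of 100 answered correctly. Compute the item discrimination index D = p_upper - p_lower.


p_upper = 81/100 = 0.81
p_lower = 15/100 = 0.15
D = 0.81 - 0.15 = 0.66

0.66


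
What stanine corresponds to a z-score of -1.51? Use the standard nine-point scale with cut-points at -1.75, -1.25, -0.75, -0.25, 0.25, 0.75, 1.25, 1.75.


Stanine boundaries: [-1.75, -1.25, -0.75, -0.25, 0.25, 0.75, 1.25, 1.75]
z = -1.51
Check each boundary:
  z >= -1.75 -> could be stanine 2
  z < -1.25
  z < -0.75
  z < -0.25
  z < 0.25
  z < 0.75
  z < 1.25
  z < 1.75
Highest qualifying boundary gives stanine = 2

2


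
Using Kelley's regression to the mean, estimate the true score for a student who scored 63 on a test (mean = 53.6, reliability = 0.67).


T_est = rxx * X + (1 - rxx) * mean
T_est = 0.67 * 63 + 0.33 * 53.6
T_est = 42.21 + 17.688
T_est = 59.898

59.898


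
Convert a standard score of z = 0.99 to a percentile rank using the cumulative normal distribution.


CDF(z) = 0.5 * (1 + erf(z/sqrt(2)))
erf(0.7) = 0.6778
CDF = 0.8389
Percentile rank = 0.8389 * 100 = 83.89

83.89


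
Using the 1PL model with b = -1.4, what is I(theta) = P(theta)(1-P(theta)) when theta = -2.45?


P = 1/(1+exp(-(-2.45--1.4))) = 0.2592
I = P*(1-P) = 0.2592 * 0.7408
I = 0.192

0.192


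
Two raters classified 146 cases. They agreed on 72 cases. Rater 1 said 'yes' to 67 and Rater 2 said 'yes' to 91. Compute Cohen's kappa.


P_o = 72/146 = 0.493151
P_e = (67*91 + 79*55) / 21316 = 0.489867
kappa = (P_o - P_e) / (1 - P_e)
kappa = (0.493151 - 0.489867) / (1 - 0.489867)
kappa = 0.0064

0.0064


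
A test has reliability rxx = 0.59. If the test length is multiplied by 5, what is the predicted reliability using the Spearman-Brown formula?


r_new = (n * rxx) / (1 + (n-1) * rxx)
r_new = (5 * 0.59) / (1 + 4 * 0.59)
r_new = 2.95 / 3.36
r_new = 0.878

0.878


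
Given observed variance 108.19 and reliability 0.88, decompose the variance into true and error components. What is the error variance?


var_true = rxx * var_obs = 0.88 * 108.19 = 95.2072
var_error = var_obs - var_true
var_error = 108.19 - 95.2072
var_error = 12.9828

12.9828


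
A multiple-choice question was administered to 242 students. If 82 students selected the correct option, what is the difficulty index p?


Item difficulty p = number correct / total examinees
p = 82 / 242
p = 0.3388

0.3388


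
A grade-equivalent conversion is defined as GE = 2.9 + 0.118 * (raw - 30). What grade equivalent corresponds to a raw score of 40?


raw - median = 40 - 30 = 10
slope * diff = 0.118 * 10 = 1.18
GE = 2.9 + 1.18
GE = 4.08

4.08


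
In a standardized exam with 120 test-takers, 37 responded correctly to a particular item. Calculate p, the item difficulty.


Item difficulty p = number correct / total examinees
p = 37 / 120
p = 0.3083

0.3083


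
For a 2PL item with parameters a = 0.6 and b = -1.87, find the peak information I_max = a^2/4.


For 2PL, max info at theta = b = -1.87
I_max = a^2 / 4 = 0.6^2 / 4
= 0.36 / 4
I_max = 0.09

0.09


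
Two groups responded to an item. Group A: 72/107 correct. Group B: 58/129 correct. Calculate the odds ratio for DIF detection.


Odds_A = 72/35 = 2.0571
Odds_B = 58/71 = 0.8169
OR = Odds_A / Odds_B = 2.0571 / 0.8169
Exactly, OR = (72 * 71) / (35 * 58) = 5112 / 2030
OR = 2.5182

2.5182


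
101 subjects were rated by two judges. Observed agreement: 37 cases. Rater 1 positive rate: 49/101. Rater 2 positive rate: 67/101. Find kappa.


P_o = 37/101 = 0.366337
P_e = (49*67 + 52*34) / 10201 = 0.495148
kappa = (P_o - P_e) / (1 - P_e)
kappa = (0.366337 - 0.495148) / (1 - 0.495148)
kappa = -0.2551

-0.2551


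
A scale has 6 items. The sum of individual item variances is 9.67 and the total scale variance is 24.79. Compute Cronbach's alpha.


alpha = (k/(k-1)) * (1 - sum(si^2)/s_total^2)
= (6/5) * (1 - 9.67/24.79)
alpha = 0.7319

0.7319


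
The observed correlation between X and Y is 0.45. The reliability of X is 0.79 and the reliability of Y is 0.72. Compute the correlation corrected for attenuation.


r_corrected = rxy / sqrt(rxx * ryy)
= 0.45 / sqrt(0.79 * 0.72)
= 0.45 / sqrt(0.5688)
= 0.45 / 0.754188
r_corrected = 0.5967

0.5967


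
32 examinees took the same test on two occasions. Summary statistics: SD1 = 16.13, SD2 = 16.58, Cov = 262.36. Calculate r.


r = cov(X,Y) / (SD_X * SD_Y)
r = 262.36 / (16.13 * 16.58)
r = 262.36 / 267.4354
r = 0.981

0.981


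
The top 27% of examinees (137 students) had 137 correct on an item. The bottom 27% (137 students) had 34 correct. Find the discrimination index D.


p_upper = 137/137 = 1.0
p_lower = 34/137 = 0.2482
D = 1.0 - 0.2482 = 0.7518

0.7518


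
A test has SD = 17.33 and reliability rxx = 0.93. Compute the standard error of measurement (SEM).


SEM = SD * sqrt(1 - rxx)
SEM = 17.33 * sqrt(1 - 0.93)
SEM = 17.33 * sqrt(0.07) = 17.33 * 0.264575
SEM = 4.5851

4.5851


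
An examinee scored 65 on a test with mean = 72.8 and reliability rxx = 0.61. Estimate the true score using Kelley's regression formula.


T_est = rxx * X + (1 - rxx) * mean
T_est = 0.61 * 65 + 0.39 * 72.8
T_est = 39.65 + 28.392
T_est = 68.042

68.042


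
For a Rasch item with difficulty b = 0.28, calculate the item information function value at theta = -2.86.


P = 1/(1+exp(-(-2.86-0.28))) = 0.0415
I = P*(1-P) = 0.0415 * 0.9585
I = 0.0398

0.0398


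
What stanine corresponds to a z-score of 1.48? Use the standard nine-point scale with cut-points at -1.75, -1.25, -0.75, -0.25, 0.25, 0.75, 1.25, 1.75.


Stanine boundaries: [-1.75, -1.25, -0.75, -0.25, 0.25, 0.75, 1.25, 1.75]
z = 1.48
Check each boundary:
  z >= -1.75 -> could be stanine 2
  z >= -1.25 -> could be stanine 3
  z >= -0.75 -> could be stanine 4
  z >= -0.25 -> could be stanine 5
  z >= 0.25 -> could be stanine 6
  z >= 0.75 -> could be stanine 7
  z >= 1.25 -> could be stanine 8
  z < 1.75
Highest qualifying boundary gives stanine = 8

8


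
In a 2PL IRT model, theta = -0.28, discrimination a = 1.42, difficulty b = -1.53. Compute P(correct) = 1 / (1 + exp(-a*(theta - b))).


a*(theta - b) = 1.42 * (-0.28 - -1.53) = 1.775
exp(-1.775) = 0.1695
P = 1 / (1 + 0.1695)
P = 0.8551

0.8551


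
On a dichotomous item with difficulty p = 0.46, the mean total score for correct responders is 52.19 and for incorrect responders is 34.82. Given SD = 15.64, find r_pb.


q = 1 - p = 0.54
rpb = ((M1 - M0) / SD) * sqrt(p * q)
rpb = ((52.19 - 34.82) / 15.64) * sqrt(0.46 * 0.54)
rpb = 0.5535

0.5535


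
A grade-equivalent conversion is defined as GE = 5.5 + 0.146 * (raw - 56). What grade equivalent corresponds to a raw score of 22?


raw - median = 22 - 56 = -34
slope * diff = 0.146 * -34 = -4.964
GE = 5.5 + -4.964
GE = 0.536

0.536


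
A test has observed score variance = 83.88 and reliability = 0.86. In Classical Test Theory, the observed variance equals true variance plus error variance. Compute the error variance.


var_true = rxx * var_obs = 0.86 * 83.88 = 72.1368
var_error = var_obs - var_true
var_error = 83.88 - 72.1368
var_error = 11.7432

11.7432


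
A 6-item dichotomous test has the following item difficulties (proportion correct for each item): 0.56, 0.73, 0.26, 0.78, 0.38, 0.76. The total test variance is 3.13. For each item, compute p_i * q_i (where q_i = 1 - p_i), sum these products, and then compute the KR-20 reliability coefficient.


For each item, compute p_i * q_i:
  Item 1: 0.56 * 0.44 = 0.2464
  Item 2: 0.73 * 0.27 = 0.1971
  Item 3: 0.26 * 0.74 = 0.1924
  Item 4: 0.78 * 0.22 = 0.1716
  Item 5: 0.38 * 0.62 = 0.2356
  Item 6: 0.76 * 0.24 = 0.1824
Sum(p_i * q_i) = 0.2464 + 0.1971 + 0.1924 + 0.1716 + 0.2356 + 0.1824 = 1.2255
KR-20 = (k/(k-1)) * (1 - Sum(p_i*q_i) / Var_total)
= (6/5) * (1 - 1.2255/3.13)
= 1.2 * 0.6085
KR-20 = 0.7302

0.7302


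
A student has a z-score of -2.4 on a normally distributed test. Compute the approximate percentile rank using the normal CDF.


CDF(z) = 0.5 * (1 + erf(z/sqrt(2)))
erf(-1.6971) = -0.9836
CDF = 0.0082
Percentile rank = 0.0082 * 100 = 0.82

0.82


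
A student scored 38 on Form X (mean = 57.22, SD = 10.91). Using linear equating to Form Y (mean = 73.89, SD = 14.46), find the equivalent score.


slope = SD_Y / SD_X = 14.46 / 10.91 ~ 1.3254
intercept = mean_Y - slope * mean_X = 73.89 - (14.46 / 10.91) * 57.22 ~ -1.9488
Y = slope * X + intercept. To avoid rounding drift from the rounded slope/intercept, evaluate the equivalent form Y = mean_Y + SD_Y * (X - mean_X) / SD_X at full precision:
Y = 73.89 + 14.46 * (38 - 57.22) / 10.91
Y = 73.89 - 14.46 * 19.22 / 10.91
Y = 73.89 - 277.9212 / 10.91
Y = 73.89 - 25.474
Y = 48.416

48.416


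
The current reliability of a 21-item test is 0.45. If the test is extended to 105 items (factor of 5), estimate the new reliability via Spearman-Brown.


r_new = (n * rxx) / (1 + (n-1) * rxx)
r_new = (5 * 0.45) / (1 + 4 * 0.45)
r_new = 2.25 / 2.8
r_new = 0.8036

0.8036


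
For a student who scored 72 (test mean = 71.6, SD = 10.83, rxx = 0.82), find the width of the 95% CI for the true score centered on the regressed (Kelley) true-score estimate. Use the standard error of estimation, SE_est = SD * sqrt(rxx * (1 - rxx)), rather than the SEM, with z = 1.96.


True score estimate = 0.82*72 + 0.18*71.6 = 71.928
SE_est = SD * sqrt(rxx * (1 - rxx)) = 10.83 * sqrt(0.82 * 0.18) = 10.83 * sqrt(0.1476) = 4.16075
CI = T_est +/- z * SE_est, so width = 2 * z * SE_est = 2 * 1.96 * 4.16075
Width = 16.3101

16.3101


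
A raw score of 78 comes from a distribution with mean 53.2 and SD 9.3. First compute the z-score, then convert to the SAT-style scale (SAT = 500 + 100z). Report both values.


z = (X - mean) / SD = (78 - 53.2) / 9.3
z = 24.8 / 9.3
z = 2.6667
SAT-scale = SAT = 500 + 100z
Carry z at full precision (z = 24.8 / 9.3) into the conversion:
SAT-scale = 500 + 100 * (24.8 / 9.3) = 500 + 2480 / 9.3
SAT-scale = 500 + 266.6667
SAT-scale = 766.6667

766.6667


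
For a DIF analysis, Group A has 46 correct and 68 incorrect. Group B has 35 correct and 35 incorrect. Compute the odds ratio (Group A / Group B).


Odds_A = 46/68 = 0.6765
Odds_B = 35/35 = 1.0
OR = Odds_A / Odds_B = 0.6765 / 1.0
Exactly, OR = (46 * 35) / (68 * 35) = 1610 / 2380
OR = 0.6765

0.6765


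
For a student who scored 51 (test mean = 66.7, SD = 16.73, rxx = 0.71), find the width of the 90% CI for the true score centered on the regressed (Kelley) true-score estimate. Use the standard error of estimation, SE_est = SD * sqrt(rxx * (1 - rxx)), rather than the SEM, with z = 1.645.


True score estimate = 0.71*51 + 0.29*66.7 = 55.553
SE_est = SD * sqrt(rxx * (1 - rxx)) = 16.73 * sqrt(0.71 * 0.29) = 16.73 * sqrt(0.2059) = 7.591439
CI = T_est +/- z * SE_est, so width = 2 * z * SE_est = 2 * 1.645 * 7.591439
Width = 24.9758

24.9758


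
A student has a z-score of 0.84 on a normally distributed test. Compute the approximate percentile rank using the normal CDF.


CDF(z) = 0.5 * (1 + erf(z/sqrt(2)))
erf(0.594) = 0.5991
CDF = 0.7995
Percentile rank = 0.7995 * 100 = 79.95

79.95


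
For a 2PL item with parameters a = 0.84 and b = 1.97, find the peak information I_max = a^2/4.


For 2PL, max info at theta = b = 1.97
I_max = a^2 / 4 = 0.84^2 / 4
= 0.7056 / 4
I_max = 0.1764

0.1764


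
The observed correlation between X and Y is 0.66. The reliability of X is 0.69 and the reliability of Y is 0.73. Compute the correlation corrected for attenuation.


r_corrected = rxy / sqrt(rxx * ryy)
= 0.66 / sqrt(0.69 * 0.73)
= 0.66 / sqrt(0.5037)
= 0.66 / 0.709718
r_corrected = 0.9299

0.9299


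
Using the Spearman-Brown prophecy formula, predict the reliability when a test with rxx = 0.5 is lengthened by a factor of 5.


r_new = (n * rxx) / (1 + (n-1) * rxx)
r_new = (5 * 0.5) / (1 + 4 * 0.5)
r_new = 2.5 / 3.0
r_new = 0.8333

0.8333


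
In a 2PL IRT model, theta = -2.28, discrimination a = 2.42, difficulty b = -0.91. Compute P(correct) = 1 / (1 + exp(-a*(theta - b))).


a*(theta - b) = 2.42 * (-2.28 - -0.91) = -3.3154
exp(--3.3154) = 27.5334
P = 1 / (1 + 27.5334)
P = 0.035

0.035


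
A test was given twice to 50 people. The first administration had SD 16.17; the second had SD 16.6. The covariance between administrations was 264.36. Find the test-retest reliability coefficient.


r = cov(X,Y) / (SD_X * SD_Y)
r = 264.36 / (16.17 * 16.6)
r = 264.36 / 268.422
r = 0.9849

0.9849


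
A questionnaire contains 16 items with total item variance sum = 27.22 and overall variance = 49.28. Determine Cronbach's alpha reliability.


alpha = (k/(k-1)) * (1 - sum(si^2)/s_total^2)
= (16/15) * (1 - 27.22/49.28)
alpha = 0.4775

0.4775


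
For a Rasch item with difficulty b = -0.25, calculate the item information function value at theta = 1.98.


P = 1/(1+exp(-(1.98--0.25))) = 0.9029
I = P*(1-P) = 0.9029 * 0.0971
I = 0.0877

0.0877


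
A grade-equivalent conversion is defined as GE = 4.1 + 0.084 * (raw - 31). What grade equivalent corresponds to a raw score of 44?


raw - median = 44 - 31 = 13
slope * diff = 0.084 * 13 = 1.092
GE = 4.1 + 1.092
GE = 5.192

5.192


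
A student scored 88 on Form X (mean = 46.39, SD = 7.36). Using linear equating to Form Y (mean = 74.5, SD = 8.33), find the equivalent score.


slope = SD_Y / SD_X = 8.33 / 7.36 ~ 1.1318
intercept = mean_Y - slope * mean_X = 74.5 - (8.33 / 7.36) * 46.39 ~ 21.9961
Y = slope * X + intercept. To avoid rounding drift from the rounded slope/intercept, evaluate the equivalent form Y = mean_Y + SD_Y * (X - mean_X) / SD_X at full precision:
Y = 74.5 + 8.33 * (88 - 46.39) / 7.36
Y = 74.5 + 8.33 * 41.61 / 7.36
Y = 74.5 + 346.6113 / 7.36
Y = 74.5 + 47.0939
Y = 121.5939

121.5939


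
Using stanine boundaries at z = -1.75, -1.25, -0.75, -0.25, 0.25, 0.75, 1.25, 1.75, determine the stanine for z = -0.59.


Stanine boundaries: [-1.75, -1.25, -0.75, -0.25, 0.25, 0.75, 1.25, 1.75]
z = -0.59
Check each boundary:
  z >= -1.75 -> could be stanine 2
  z >= -1.25 -> could be stanine 3
  z >= -0.75 -> could be stanine 4
  z < -0.25
  z < 0.25
  z < 0.75
  z < 1.25
  z < 1.75
Highest qualifying boundary gives stanine = 4

4


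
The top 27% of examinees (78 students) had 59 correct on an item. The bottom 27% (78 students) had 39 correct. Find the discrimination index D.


p_upper = 59/78 = 0.7564
p_lower = 39/78 = 0.5
D = 0.7564 - 0.5 = 0.2564

0.2564


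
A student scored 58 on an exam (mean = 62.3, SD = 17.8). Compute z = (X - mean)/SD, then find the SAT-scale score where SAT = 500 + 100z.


z = (X - mean) / SD = (58 - 62.3) / 17.8
z = -4.3 / 17.8
z = -0.2416
SAT-scale = SAT = 500 + 100z
Carry z at full precision (z = -4.3 / 17.8) into the conversion:
SAT-scale = 500 + 100 * (-4.3 / 17.8) = 500 + -430 / 17.8
SAT-scale = 500 + -24.1573
SAT-scale = 475.8427

475.8427


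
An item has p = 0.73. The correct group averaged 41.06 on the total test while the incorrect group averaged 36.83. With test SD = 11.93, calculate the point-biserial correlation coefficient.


q = 1 - p = 0.27
rpb = ((M1 - M0) / SD) * sqrt(p * q)
rpb = ((41.06 - 36.83) / 11.93) * sqrt(0.73 * 0.27)
rpb = 0.1574

0.1574


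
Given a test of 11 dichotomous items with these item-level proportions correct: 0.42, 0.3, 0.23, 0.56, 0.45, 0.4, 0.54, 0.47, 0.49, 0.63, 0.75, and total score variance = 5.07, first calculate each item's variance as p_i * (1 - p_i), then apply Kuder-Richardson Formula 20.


For each item, compute p_i * q_i:
  Item 1: 0.42 * 0.58 = 0.2436
  Item 2: 0.3 * 0.7 = 0.21
  Item 3: 0.23 * 0.77 = 0.1771
  Item 4: 0.56 * 0.44 = 0.2464
  Item 5: 0.45 * 0.55 = 0.2475
  Item 6: 0.4 * 0.6 = 0.24
  Item 7: 0.54 * 0.46 = 0.2484
  Item 8: 0.47 * 0.53 = 0.2491
  Item 9: 0.49 * 0.51 = 0.2499
  Item 10: 0.63 * 0.37 = 0.2331
  Item 11: 0.75 * 0.25 = 0.1875
Sum(p_i * q_i) = 0.2436 + 0.21 + 0.1771 + 0.2464 + 0.2475 + 0.24 + 0.2484 + 0.2491 + 0.2499 + 0.2331 + 0.1875 = 2.5326
KR-20 = (k/(k-1)) * (1 - Sum(p_i*q_i) / Var_total)
= (11/10) * (1 - 2.5326/5.07)
= 1.1 * 0.5005
KR-20 = 0.5505

0.5505


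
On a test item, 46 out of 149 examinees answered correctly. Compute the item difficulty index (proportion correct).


Item difficulty p = number correct / total examinees
p = 46 / 149
p = 0.3087

0.3087


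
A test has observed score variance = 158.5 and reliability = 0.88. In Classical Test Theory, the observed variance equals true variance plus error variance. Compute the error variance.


var_true = rxx * var_obs = 0.88 * 158.5 = 139.48
var_error = var_obs - var_true
var_error = 158.5 - 139.48
var_error = 19.02

19.02


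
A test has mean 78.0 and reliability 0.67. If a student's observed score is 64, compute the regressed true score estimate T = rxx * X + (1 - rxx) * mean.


T_est = rxx * X + (1 - rxx) * mean
T_est = 0.67 * 64 + 0.33 * 78.0
T_est = 42.88 + 25.74
T_est = 68.62

68.62


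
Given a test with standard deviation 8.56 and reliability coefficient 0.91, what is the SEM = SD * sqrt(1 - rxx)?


SEM = SD * sqrt(1 - rxx)
SEM = 8.56 * sqrt(1 - 0.91)
SEM = 8.56 * sqrt(0.09) = 8.56 * 0.3
SEM = 2.568

2.568


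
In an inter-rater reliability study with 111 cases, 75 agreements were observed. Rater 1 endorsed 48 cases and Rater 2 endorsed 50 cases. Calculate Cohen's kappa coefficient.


P_o = 75/111 = 0.675676
P_e = (48*50 + 63*61) / 12321 = 0.506696
kappa = (P_o - P_e) / (1 - P_e)
kappa = (0.675676 - 0.506696) / (1 - 0.506696)
kappa = 0.3425

0.3425


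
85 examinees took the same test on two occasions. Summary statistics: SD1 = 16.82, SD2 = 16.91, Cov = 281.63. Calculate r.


r = cov(X,Y) / (SD_X * SD_Y)
r = 281.63 / (16.82 * 16.91)
r = 281.63 / 284.4262
r = 0.9902

0.9902


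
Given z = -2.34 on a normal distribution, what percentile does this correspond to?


CDF(z) = 0.5 * (1 + erf(z/sqrt(2)))
erf(-1.6546) = -0.9807
CDF = 0.0096
Percentile rank = 0.0096 * 100 = 0.96

0.96


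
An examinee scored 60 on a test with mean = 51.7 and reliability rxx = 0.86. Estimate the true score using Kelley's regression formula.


T_est = rxx * X + (1 - rxx) * mean
T_est = 0.86 * 60 + 0.14 * 51.7
T_est = 51.6 + 7.238
T_est = 58.838

58.838


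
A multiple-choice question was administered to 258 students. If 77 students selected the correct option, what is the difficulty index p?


Item difficulty p = number correct / total examinees
p = 77 / 258
p = 0.2984

0.2984


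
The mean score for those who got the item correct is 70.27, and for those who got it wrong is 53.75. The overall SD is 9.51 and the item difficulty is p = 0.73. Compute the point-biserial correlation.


q = 1 - p = 0.27
rpb = ((M1 - M0) / SD) * sqrt(p * q)
rpb = ((70.27 - 53.75) / 9.51) * sqrt(0.73 * 0.27)
rpb = 0.7712

0.7712


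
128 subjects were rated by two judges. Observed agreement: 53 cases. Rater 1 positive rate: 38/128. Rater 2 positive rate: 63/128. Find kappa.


P_o = 53/128 = 0.414062
P_e = (38*63 + 90*65) / 16384 = 0.503174
kappa = (P_o - P_e) / (1 - P_e)
kappa = (0.414062 - 0.503174) / (1 - 0.503174)
kappa = -0.1794

-0.1794


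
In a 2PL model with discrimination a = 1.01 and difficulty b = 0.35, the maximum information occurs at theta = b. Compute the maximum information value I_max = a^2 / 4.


For 2PL, max info at theta = b = 0.35
I_max = a^2 / 4 = 1.01^2 / 4
= 1.0201 / 4
I_max = 0.255

0.255


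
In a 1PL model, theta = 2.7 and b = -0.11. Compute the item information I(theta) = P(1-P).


P = 1/(1+exp(-(2.7--0.11))) = 0.9432
I = P*(1-P) = 0.9432 * 0.0568
I = 0.0536

0.0536


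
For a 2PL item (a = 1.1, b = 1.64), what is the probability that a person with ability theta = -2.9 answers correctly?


a*(theta - b) = 1.1 * (-2.9 - 1.64) = -4.994
exp(--4.994) = 147.5253
P = 1 / (1 + 147.5253)
P = 0.0067

0.0067


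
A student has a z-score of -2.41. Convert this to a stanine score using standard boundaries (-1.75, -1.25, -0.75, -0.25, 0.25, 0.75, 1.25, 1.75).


Stanine boundaries: [-1.75, -1.25, -0.75, -0.25, 0.25, 0.75, 1.25, 1.75]
z = -2.41
Check each boundary:
  z < -1.75
  z < -1.25
  z < -0.75
  z < -0.25
  z < 0.25
  z < 0.75
  z < 1.25
  z < 1.75
Highest qualifying boundary gives stanine = 1

1


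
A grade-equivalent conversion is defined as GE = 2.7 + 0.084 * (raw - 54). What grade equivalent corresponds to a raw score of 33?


raw - median = 33 - 54 = -21
slope * diff = 0.084 * -21 = -1.764
GE = 2.7 + -1.764
GE = 0.936

0.936


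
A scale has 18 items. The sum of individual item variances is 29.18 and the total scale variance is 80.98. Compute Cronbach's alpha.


alpha = (k/(k-1)) * (1 - sum(si^2)/s_total^2)
= (18/17) * (1 - 29.18/80.98)
alpha = 0.6773

0.6773


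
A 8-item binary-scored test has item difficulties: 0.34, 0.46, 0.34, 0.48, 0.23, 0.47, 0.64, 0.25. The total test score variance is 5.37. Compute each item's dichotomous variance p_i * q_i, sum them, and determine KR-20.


For each item, compute p_i * q_i:
  Item 1: 0.34 * 0.66 = 0.2244
  Item 2: 0.46 * 0.54 = 0.2484
  Item 3: 0.34 * 0.66 = 0.2244
  Item 4: 0.48 * 0.52 = 0.2496
  Item 5: 0.23 * 0.77 = 0.1771
  Item 6: 0.47 * 0.53 = 0.2491
  Item 7: 0.64 * 0.36 = 0.2304
  Item 8: 0.25 * 0.75 = 0.1875
Sum(p_i * q_i) = 0.2244 + 0.2484 + 0.2244 + 0.2496 + 0.1771 + 0.2491 + 0.2304 + 0.1875 = 1.7909
KR-20 = (k/(k-1)) * (1 - Sum(p_i*q_i) / Var_total)
= (8/7) * (1 - 1.7909/5.37)
= 1.1429 * 0.6665
KR-20 = 0.7617

0.7617


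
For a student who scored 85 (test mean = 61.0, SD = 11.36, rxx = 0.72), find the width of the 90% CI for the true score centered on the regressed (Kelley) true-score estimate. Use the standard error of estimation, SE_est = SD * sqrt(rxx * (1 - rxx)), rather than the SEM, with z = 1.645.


True score estimate = 0.72*85 + 0.28*61.0 = 78.28
SE_est = SD * sqrt(rxx * (1 - rxx)) = 11.36 * sqrt(0.72 * 0.28) = 11.36 * sqrt(0.2016) = 5.100627
CI = T_est +/- z * SE_est, so width = 2 * z * SE_est = 2 * 1.645 * 5.100627
Width = 16.7811

16.7811


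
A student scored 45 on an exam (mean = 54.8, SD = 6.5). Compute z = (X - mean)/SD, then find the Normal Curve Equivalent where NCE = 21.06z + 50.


z = (X - mean) / SD = (45 - 54.8) / 6.5
z = -9.8 / 6.5
z = -1.5077
NCE = NCE = 21.06z + 50
Carry z at full precision (z = -9.8 / 6.5) into the conversion:
NCE = 21.06 * (-9.8 / 6.5) + 50 = -206.388 / 6.5 + 50
NCE = -31.752 + 50
NCE = 18.248

18.248


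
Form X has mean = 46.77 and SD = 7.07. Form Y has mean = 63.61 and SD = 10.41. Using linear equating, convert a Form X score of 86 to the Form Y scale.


slope = SD_Y / SD_X = 10.41 / 7.07 ~ 1.4724
intercept = mean_Y - slope * mean_X = 63.61 - (10.41 / 7.07) * 46.77 ~ -5.255
Y = slope * X + intercept. To avoid rounding drift from the rounded slope/intercept, evaluate the equivalent form Y = mean_Y + SD_Y * (X - mean_X) / SD_X at full precision:
Y = 63.61 + 10.41 * (86 - 46.77) / 7.07
Y = 63.61 + 10.41 * 39.23 / 7.07
Y = 63.61 + 408.3843 / 7.07
Y = 63.61 + 57.763
Y = 121.373

121.373


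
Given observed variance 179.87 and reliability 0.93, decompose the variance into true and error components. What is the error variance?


var_true = rxx * var_obs = 0.93 * 179.87 = 167.2791
var_error = var_obs - var_true
var_error = 179.87 - 167.2791
var_error = 12.5909

12.5909


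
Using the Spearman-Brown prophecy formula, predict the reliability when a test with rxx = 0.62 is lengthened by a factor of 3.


r_new = (n * rxx) / (1 + (n-1) * rxx)
r_new = (3 * 0.62) / (1 + 2 * 0.62)
r_new = 1.86 / 2.24
r_new = 0.8304

0.8304


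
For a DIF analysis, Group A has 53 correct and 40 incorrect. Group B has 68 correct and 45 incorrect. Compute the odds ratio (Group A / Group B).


Odds_A = 53/40 = 1.325
Odds_B = 68/45 = 1.5111
OR = Odds_A / Odds_B = 1.325 / 1.5111
Exactly, OR = (53 * 45) / (40 * 68) = 2385 / 2720
OR = 0.8768

0.8768


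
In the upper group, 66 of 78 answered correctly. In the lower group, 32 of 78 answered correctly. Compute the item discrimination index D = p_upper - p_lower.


p_upper = 66/78 = 0.8462
p_lower = 32/78 = 0.4103
D = 0.8462 - 0.4103 = 0.4359

0.4359


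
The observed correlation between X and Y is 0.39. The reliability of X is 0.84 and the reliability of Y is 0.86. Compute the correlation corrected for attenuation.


r_corrected = rxy / sqrt(rxx * ryy)
= 0.39 / sqrt(0.84 * 0.86)
= 0.39 / sqrt(0.7224)
= 0.39 / 0.849941
r_corrected = 0.4589

0.4589


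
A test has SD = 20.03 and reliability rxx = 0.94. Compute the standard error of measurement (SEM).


SEM = SD * sqrt(1 - rxx)
SEM = 20.03 * sqrt(1 - 0.94)
SEM = 20.03 * sqrt(0.06) = 20.03 * 0.244949
SEM = 4.9063

4.9063


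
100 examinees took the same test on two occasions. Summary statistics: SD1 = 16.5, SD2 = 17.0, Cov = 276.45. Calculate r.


r = cov(X,Y) / (SD_X * SD_Y)
r = 276.45 / (16.5 * 17.0)
r = 276.45 / 280.5
r = 0.9856

0.9856


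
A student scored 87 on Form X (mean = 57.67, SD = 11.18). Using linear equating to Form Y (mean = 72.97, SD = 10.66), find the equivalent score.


slope = SD_Y / SD_X = 10.66 / 11.18 ~ 0.9535
intercept = mean_Y - slope * mean_X = 72.97 - (10.66 / 11.18) * 57.67 ~ 17.9823
Y = slope * X + intercept. To avoid rounding drift from the rounded slope/intercept, evaluate the equivalent form Y = mean_Y + SD_Y * (X - mean_X) / SD_X at full precision:
Y = 72.97 + 10.66 * (87 - 57.67) / 11.18
Y = 72.97 + 10.66 * 29.33 / 11.18
Y = 72.97 + 312.6578 / 11.18
Y = 72.97 + 27.9658
Y = 100.9358

100.9358


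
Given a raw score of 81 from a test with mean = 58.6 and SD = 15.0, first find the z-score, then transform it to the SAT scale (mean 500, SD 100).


z = (X - mean) / SD = (81 - 58.6) / 15.0
z = 22.4 / 15.0
z = 1.4933
SAT-scale = SAT = 500 + 100z
Carry z at full precision (z = 22.4 / 15.0) into the conversion:
SAT-scale = 500 + 100 * (22.4 / 15.0) = 500 + 2240 / 15.0
SAT-scale = 500 + 149.3333
SAT-scale = 649.3333

649.3333


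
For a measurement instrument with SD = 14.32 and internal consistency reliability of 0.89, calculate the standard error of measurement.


SEM = SD * sqrt(1 - rxx)
SEM = 14.32 * sqrt(1 - 0.89)
SEM = 14.32 * sqrt(0.11) = 14.32 * 0.331662
SEM = 4.7494

4.7494


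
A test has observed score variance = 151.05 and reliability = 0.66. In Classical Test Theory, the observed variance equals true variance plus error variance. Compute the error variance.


var_true = rxx * var_obs = 0.66 * 151.05 = 99.693
var_error = var_obs - var_true
var_error = 151.05 - 99.693
var_error = 51.357

51.357


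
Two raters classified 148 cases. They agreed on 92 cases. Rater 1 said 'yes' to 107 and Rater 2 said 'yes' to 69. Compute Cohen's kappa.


P_o = 92/148 = 0.621622
P_e = (107*69 + 41*79) / 21904 = 0.484934
kappa = (P_o - P_e) / (1 - P_e)
kappa = (0.621622 - 0.484934) / (1 - 0.484934)
kappa = 0.2654

0.2654


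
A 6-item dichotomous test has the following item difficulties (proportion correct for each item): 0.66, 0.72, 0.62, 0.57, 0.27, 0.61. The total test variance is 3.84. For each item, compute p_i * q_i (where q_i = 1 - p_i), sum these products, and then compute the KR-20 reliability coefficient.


For each item, compute p_i * q_i:
  Item 1: 0.66 * 0.34 = 0.2244
  Item 2: 0.72 * 0.28 = 0.2016
  Item 3: 0.62 * 0.38 = 0.2356
  Item 4: 0.57 * 0.43 = 0.2451
  Item 5: 0.27 * 0.73 = 0.1971
  Item 6: 0.61 * 0.39 = 0.2379
Sum(p_i * q_i) = 0.2244 + 0.2016 + 0.2356 + 0.2451 + 0.1971 + 0.2379 = 1.3417
KR-20 = (k/(k-1)) * (1 - Sum(p_i*q_i) / Var_total)
= (6/5) * (1 - 1.3417/3.84)
= 1.2 * 0.6506
KR-20 = 0.7807

0.7807


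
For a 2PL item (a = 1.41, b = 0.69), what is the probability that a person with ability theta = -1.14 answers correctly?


a*(theta - b) = 1.41 * (-1.14 - 0.69) = -2.5803
exp(--2.5803) = 13.2011
P = 1 / (1 + 13.2011)
P = 0.0704

0.0704


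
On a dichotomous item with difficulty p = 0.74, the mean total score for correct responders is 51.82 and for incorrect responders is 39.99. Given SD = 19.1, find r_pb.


q = 1 - p = 0.26
rpb = ((M1 - M0) / SD) * sqrt(p * q)
rpb = ((51.82 - 39.99) / 19.1) * sqrt(0.74 * 0.26)
rpb = 0.2717

0.2717


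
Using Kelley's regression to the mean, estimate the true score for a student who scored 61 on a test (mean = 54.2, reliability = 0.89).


T_est = rxx * X + (1 - rxx) * mean
T_est = 0.89 * 61 + 0.11 * 54.2
T_est = 54.29 + 5.962
T_est = 60.252

60.252


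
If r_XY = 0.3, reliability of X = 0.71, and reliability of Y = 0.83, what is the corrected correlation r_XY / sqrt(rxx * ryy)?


r_corrected = rxy / sqrt(rxx * ryy)
= 0.3 / sqrt(0.71 * 0.83)
= 0.3 / sqrt(0.5893)
= 0.3 / 0.767659
r_corrected = 0.3908

0.3908


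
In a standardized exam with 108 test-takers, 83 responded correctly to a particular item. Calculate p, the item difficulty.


Item difficulty p = number correct / total examinees
p = 83 / 108
p = 0.7685

0.7685


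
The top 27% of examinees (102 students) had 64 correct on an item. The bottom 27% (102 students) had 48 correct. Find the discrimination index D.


p_upper = 64/102 = 0.6275
p_lower = 48/102 = 0.4706
D = 0.6275 - 0.4706 = 0.1569

0.1569


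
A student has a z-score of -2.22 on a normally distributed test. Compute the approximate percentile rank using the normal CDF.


CDF(z) = 0.5 * (1 + erf(z/sqrt(2)))
erf(-1.5698) = -0.9736
CDF = 0.0132
Percentile rank = 0.0132 * 100 = 1.32

1.32


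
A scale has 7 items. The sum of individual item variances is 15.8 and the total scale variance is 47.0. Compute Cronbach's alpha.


alpha = (k/(k-1)) * (1 - sum(si^2)/s_total^2)
= (7/6) * (1 - 15.8/47.0)
alpha = 0.7745

0.7745


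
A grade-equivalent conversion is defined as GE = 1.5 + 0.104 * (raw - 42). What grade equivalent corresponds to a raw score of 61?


raw - median = 61 - 42 = 19
slope * diff = 0.104 * 19 = 1.976
GE = 1.5 + 1.976
GE = 3.476

3.476


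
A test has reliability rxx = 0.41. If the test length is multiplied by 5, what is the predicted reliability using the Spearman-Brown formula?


r_new = (n * rxx) / (1 + (n-1) * rxx)
r_new = (5 * 0.41) / (1 + 4 * 0.41)
r_new = 2.05 / 2.64
r_new = 0.7765

0.7765


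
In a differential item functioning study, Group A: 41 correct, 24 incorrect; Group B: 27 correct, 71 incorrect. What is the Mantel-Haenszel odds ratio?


Odds_A = 41/24 = 1.7083
Odds_B = 27/71 = 0.3803
OR = Odds_A / Odds_B = 1.7083 / 0.3803
Exactly, OR = (41 * 71) / (24 * 27) = 2911 / 648
OR = 4.4923

4.4923


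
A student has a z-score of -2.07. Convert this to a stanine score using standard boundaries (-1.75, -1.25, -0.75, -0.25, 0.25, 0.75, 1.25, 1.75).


Stanine boundaries: [-1.75, -1.25, -0.75, -0.25, 0.25, 0.75, 1.25, 1.75]
z = -2.07
Check each boundary:
  z < -1.75
  z < -1.25
  z < -0.75
  z < -0.25
  z < 0.25
  z < 0.75
  z < 1.25
  z < 1.75
Highest qualifying boundary gives stanine = 1

1


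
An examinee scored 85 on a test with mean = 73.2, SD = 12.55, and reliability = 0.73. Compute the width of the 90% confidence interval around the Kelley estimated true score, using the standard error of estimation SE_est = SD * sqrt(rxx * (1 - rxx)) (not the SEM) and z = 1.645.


True score estimate = 0.73*85 + 0.27*73.2 = 81.814
SE_est = SD * sqrt(rxx * (1 - rxx)) = 12.55 * sqrt(0.73 * 0.27) = 12.55 * sqrt(0.1971) = 5.571691
CI = T_est +/- z * SE_est, so width = 2 * z * SE_est = 2 * 1.645 * 5.571691
Width = 18.3309

18.3309


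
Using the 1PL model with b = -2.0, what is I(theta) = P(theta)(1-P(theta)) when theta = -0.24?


P = 1/(1+exp(-(-0.24--2.0))) = 0.8532
I = P*(1-P) = 0.8532 * 0.1468
I = 0.1252

0.1252


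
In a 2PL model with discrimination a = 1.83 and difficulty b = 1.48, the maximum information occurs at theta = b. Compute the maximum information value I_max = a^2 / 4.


For 2PL, max info at theta = b = 1.48
I_max = a^2 / 4 = 1.83^2 / 4
= 3.3489 / 4
I_max = 0.8372

0.8372


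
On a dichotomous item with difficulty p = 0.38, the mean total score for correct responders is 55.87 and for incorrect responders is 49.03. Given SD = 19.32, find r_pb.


q = 1 - p = 0.62
rpb = ((M1 - M0) / SD) * sqrt(p * q)
rpb = ((55.87 - 49.03) / 19.32) * sqrt(0.38 * 0.62)
rpb = 0.1718

0.1718


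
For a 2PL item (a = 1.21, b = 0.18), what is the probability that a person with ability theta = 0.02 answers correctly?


a*(theta - b) = 1.21 * (0.02 - 0.18) = -0.1936
exp(--0.1936) = 1.2136
P = 1 / (1 + 1.2136)
P = 0.4518

0.4518


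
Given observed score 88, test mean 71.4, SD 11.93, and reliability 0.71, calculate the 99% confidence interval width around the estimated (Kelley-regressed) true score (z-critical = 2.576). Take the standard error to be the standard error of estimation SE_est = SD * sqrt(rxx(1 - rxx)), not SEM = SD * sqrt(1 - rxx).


True score estimate = 0.71*88 + 0.29*71.4 = 83.186
SE_est = SD * sqrt(rxx * (1 - rxx)) = 11.93 * sqrt(0.71 * 0.29) = 11.93 * sqrt(0.2059) = 5.413381
CI = T_est +/- z * SE_est, so width = 2 * z * SE_est = 2 * 2.576 * 5.413381
Width = 27.8897

27.8897


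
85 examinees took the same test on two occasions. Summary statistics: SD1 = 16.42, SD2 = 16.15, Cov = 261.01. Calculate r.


r = cov(X,Y) / (SD_X * SD_Y)
r = 261.01 / (16.42 * 16.15)
r = 261.01 / 265.183
r = 0.9843

0.9843


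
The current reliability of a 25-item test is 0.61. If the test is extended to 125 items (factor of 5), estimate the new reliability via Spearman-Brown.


r_new = (n * rxx) / (1 + (n-1) * rxx)
r_new = (5 * 0.61) / (1 + 4 * 0.61)
r_new = 3.05 / 3.44
r_new = 0.8866

0.8866


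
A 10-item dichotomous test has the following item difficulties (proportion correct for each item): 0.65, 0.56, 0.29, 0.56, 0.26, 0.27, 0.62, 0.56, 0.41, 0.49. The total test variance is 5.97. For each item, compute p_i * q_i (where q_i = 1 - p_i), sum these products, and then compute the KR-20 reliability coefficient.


For each item, compute p_i * q_i:
  Item 1: 0.65 * 0.35 = 0.2275
  Item 2: 0.56 * 0.44 = 0.2464
  Item 3: 0.29 * 0.71 = 0.2059
  Item 4: 0.56 * 0.44 = 0.2464
  Item 5: 0.26 * 0.74 = 0.1924
  Item 6: 0.27 * 0.73 = 0.1971
  Item 7: 0.62 * 0.38 = 0.2356
  Item 8: 0.56 * 0.44 = 0.2464
  Item 9: 0.41 * 0.59 = 0.2419
  Item 10: 0.49 * 0.51 = 0.2499
Sum(p_i * q_i) = 0.2275 + 0.2464 + 0.2059 + 0.2464 + 0.1924 + 0.1971 + 0.2356 + 0.2464 + 0.2419 + 0.2499 = 2.2895
KR-20 = (k/(k-1)) * (1 - Sum(p_i*q_i) / Var_total)
= (10/9) * (1 - 2.2895/5.97)
= 1.1111 * 0.6165
KR-20 = 0.685

0.685


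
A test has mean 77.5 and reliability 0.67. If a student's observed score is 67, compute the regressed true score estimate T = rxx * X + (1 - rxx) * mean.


T_est = rxx * X + (1 - rxx) * mean
T_est = 0.67 * 67 + 0.33 * 77.5
T_est = 44.89 + 25.575
T_est = 70.465

70.465


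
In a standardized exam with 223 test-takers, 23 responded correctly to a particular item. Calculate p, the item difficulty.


Item difficulty p = number correct / total examinees
p = 23 / 223
p = 0.1031

0.1031


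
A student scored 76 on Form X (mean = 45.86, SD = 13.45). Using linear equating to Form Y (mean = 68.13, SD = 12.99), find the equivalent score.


slope = SD_Y / SD_X = 12.99 / 13.45 ~ 0.9658
intercept = mean_Y - slope * mean_X = 68.13 - (12.99 / 13.45) * 45.86 ~ 23.8384
Y = slope * X + intercept. To avoid rounding drift from the rounded slope/intercept, evaluate the equivalent form Y = mean_Y + SD_Y * (X - mean_X) / SD_X at full precision:
Y = 68.13 + 12.99 * (76 - 45.86) / 13.45
Y = 68.13 + 12.99 * 30.14 / 13.45
Y = 68.13 + 391.5186 / 13.45
Y = 68.13 + 29.1092
Y = 97.2392

97.2392


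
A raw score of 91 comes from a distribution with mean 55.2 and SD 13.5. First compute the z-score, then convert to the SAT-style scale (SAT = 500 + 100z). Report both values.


z = (X - mean) / SD = (91 - 55.2) / 13.5
z = 35.8 / 13.5
z = 2.6519
SAT-scale = SAT = 500 + 100z
Carry z at full precision (z = 35.8 / 13.5) into the conversion:
SAT-scale = 500 + 100 * (35.8 / 13.5) = 500 + 3580 / 13.5
SAT-scale = 500 + 265.1852
SAT-scale = 765.1852

765.1852


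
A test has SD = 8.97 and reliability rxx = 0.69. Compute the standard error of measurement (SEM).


SEM = SD * sqrt(1 - rxx)
SEM = 8.97 * sqrt(1 - 0.69)
SEM = 8.97 * sqrt(0.31) = 8.97 * 0.556776
SEM = 4.9943

4.9943


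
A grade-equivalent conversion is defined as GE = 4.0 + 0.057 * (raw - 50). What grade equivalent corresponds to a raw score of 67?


raw - median = 67 - 50 = 17
slope * diff = 0.057 * 17 = 0.969
GE = 4.0 + 0.969
GE = 4.969

4.969


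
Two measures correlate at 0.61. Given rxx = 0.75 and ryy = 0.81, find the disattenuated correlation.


r_corrected = rxy / sqrt(rxx * ryy)
= 0.61 / sqrt(0.75 * 0.81)
= 0.61 / sqrt(0.6075)
= 0.61 / 0.779423
r_corrected = 0.7826

0.7826


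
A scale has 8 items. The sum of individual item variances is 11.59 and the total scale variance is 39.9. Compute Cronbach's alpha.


alpha = (k/(k-1)) * (1 - sum(si^2)/s_total^2)
= (8/7) * (1 - 11.59/39.9)
alpha = 0.8109

0.8109


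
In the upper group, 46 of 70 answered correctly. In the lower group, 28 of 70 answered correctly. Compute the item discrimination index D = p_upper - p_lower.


p_upper = 46/70 = 0.6571
p_lower = 28/70 = 0.4
D = 0.6571 - 0.4 = 0.2571

0.2571


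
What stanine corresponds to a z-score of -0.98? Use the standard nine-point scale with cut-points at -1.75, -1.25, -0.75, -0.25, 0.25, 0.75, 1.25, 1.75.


Stanine boundaries: [-1.75, -1.25, -0.75, -0.25, 0.25, 0.75, 1.25, 1.75]
z = -0.98
Check each boundary:
  z >= -1.75 -> could be stanine 2
  z >= -1.25 -> could be stanine 3
  z < -0.75
  z < -0.25
  z < 0.25
  z < 0.75
  z < 1.25
  z < 1.75
Highest qualifying boundary gives stanine = 3

3


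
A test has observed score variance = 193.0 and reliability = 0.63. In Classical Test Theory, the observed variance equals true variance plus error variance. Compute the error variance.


var_true = rxx * var_obs = 0.63 * 193.0 = 121.59
var_error = var_obs - var_true
var_error = 193.0 - 121.59
var_error = 71.41

71.41


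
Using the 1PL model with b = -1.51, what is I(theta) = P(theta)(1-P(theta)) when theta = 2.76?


P = 1/(1+exp(-(2.76--1.51))) = 0.9862
I = P*(1-P) = 0.9862 * 0.0138
I = 0.0136

0.0136


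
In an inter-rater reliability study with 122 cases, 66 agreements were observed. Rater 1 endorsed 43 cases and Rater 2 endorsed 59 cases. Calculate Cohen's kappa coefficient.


P_o = 66/122 = 0.540984
P_e = (43*59 + 79*63) / 14884 = 0.504837
kappa = (P_o - P_e) / (1 - P_e)
kappa = (0.540984 - 0.504837) / (1 - 0.504837)
kappa = 0.073

0.073


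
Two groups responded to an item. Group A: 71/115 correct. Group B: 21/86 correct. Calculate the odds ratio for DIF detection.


Odds_A = 71/44 = 1.6136
Odds_B = 21/65 = 0.3231
OR = Odds_A / Odds_B = 1.6136 / 0.3231
Exactly, OR = (71 * 65) / (44 * 21) = 4615 / 924
OR = 4.9946

4.9946


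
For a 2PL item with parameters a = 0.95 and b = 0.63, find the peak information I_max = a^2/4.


For 2PL, max info at theta = b = 0.63
I_max = a^2 / 4 = 0.95^2 / 4
= 0.9025 / 4
I_max = 0.2256

0.2256


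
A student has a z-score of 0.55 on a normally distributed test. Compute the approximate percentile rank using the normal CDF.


CDF(z) = 0.5 * (1 + erf(z/sqrt(2)))
erf(0.3889) = 0.4177
CDF = 0.7088
Percentile rank = 0.7088 * 100 = 70.88

70.88


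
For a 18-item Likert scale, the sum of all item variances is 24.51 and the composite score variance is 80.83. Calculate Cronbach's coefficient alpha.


alpha = (k/(k-1)) * (1 - sum(si^2)/s_total^2)
= (18/17) * (1 - 24.51/80.83)
alpha = 0.7378

0.7378


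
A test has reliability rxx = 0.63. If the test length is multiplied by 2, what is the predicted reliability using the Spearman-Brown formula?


r_new = (n * rxx) / (1 + (n-1) * rxx)
r_new = (2 * 0.63) / (1 + 1 * 0.63)
r_new = 1.26 / 1.63
r_new = 0.773

0.773


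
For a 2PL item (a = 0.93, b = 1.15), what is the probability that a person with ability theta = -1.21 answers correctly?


a*(theta - b) = 0.93 * (-1.21 - 1.15) = -2.1948
exp(--2.1948) = 8.9782
P = 1 / (1 + 8.9782)
P = 0.1002

0.1002
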